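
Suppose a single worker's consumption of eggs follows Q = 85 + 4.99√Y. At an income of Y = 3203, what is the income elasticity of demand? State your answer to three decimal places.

At Y = 3203: Q = 367.409.
dQ/dY = 4.99/(2√Y) = 0.0440851 at this income.
η = (dQ/dY)·(Y/Q) = 0.0440851 × (3203/367.409) = 0.384.

0.384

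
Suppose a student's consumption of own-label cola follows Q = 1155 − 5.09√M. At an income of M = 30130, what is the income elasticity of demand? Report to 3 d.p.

-1.627

At M = 30130: Q = 271.478.
dQ/dM = -5.09/(2√M) = -0.0146618 at this income.
η = (dQ/dM)·(M/Q) = -0.0146618 × (30130/271.478) = -1.627.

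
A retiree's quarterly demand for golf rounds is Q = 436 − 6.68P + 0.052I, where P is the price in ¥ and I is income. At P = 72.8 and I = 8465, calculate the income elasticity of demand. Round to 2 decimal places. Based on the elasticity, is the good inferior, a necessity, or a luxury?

1.13 (luxury)

At P = 72.8, I = 8465: Q = 389.876.
Holding P constant, ∂Q/∂I = 0.052.
η_I = (∂Q/∂I)·(I/Q) = 0.052 × (8465/389.876) = 1.13.
Since η > 1, this is a luxury.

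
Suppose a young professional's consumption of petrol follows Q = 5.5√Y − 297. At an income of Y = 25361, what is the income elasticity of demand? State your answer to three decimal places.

0.757

At Y = 25361: Q = 578.883.
dQ/dY = 5.5/(2√Y) = 0.0172683 at this income.
η = (dQ/dY)·(Y/Q) = 0.0172683 × (25361/578.883) = 0.757.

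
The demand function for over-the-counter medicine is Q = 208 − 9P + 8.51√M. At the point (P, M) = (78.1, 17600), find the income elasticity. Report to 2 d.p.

0.89

At P = 78.1, M = 17600: Q = 634.079.
Holding P constant, ∂Q/∂M = 8.51/(2√M) = 0.0320733.
η_M = (∂Q/∂M)·(M/Q) = 0.0320733 × (17600/634.079) = 0.89.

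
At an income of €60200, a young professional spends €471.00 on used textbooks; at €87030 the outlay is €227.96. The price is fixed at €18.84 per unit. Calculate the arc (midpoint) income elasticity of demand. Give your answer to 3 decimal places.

With a constant price, Q₁ = 471.00/18.84 = 25.000 and Q₂ = 227.96/18.84 = 12.100 (equivalently, work directly with expenditure since P cancels).
Midpoint %ΔQ = (227.96 − 471.00)/349.48 = -0.69543; midpoint %ΔI = (87030 − 60200)/73615 = 0.36446.
η = -0.69543 / 0.36446 = -1.908.

-1.908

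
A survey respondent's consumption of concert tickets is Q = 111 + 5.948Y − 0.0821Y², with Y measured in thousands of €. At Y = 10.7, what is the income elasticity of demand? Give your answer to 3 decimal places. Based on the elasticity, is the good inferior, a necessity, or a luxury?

0.271 (necessity)

At Y = 10.7: Q = 165.2440.
dQ/dY = 5.948 − 0.1642Y = 4.19106.
η = (dQ/dY)·(Y/Q) = 4.19106 × (10.7/165.2440) = 0.271.
0 < η < 1 ⇒ necessity.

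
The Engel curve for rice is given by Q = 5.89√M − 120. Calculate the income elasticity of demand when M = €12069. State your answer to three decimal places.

0.614

At M = 12069: Q = 527.070.
dQ/dM = 5.89/(2√M) = 0.0268071 at this income.
η = (dQ/dM)·(M/Q) = 0.0268071 × (12069/527.070) = 0.614.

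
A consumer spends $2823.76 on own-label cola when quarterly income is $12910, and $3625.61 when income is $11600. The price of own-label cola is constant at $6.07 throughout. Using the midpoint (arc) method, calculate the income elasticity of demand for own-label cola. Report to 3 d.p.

-2.326

With a constant price, Q₁ = 2823.76/6.07 = 465.199 and Q₂ = 3625.61/6.07 = 597.300 (equivalently, work directly with expenditure since P cancels).
Midpoint %ΔQ = (3625.61 − 2823.76)/3224.69 = 0.24866; midpoint %ΔI = (11600 − 12910)/12255 = -0.10690.
η = 0.24866 / -0.10690 = -2.326.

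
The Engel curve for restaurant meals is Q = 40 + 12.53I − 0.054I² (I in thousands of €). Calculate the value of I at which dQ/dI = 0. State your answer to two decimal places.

dQ/dI = 12.53 − 0.108I.
The good is inferior where dQ/dI < 0. Setting dQ/dI = 0 gives I = 12.53 / 0.108 = 116.02.

116.02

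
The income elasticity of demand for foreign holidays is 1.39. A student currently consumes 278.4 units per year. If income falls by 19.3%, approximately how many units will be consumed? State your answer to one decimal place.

%ΔQ ≈ η × %ΔI = 1.39 × (-19.3%) = -26.827%.
New Q ≈ 278.4 × (1 − 0.26827) = 203.7.

203.7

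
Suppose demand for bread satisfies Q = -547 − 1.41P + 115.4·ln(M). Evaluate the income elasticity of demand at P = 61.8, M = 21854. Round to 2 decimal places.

At P = 61.8, M = 21854: Q = 518.955.
Holding P constant, ∂Q/∂M = 115.4/M = 0.0052805.
η_M = (∂Q/∂M)·(M/Q) = 0.0052805 × (21854/518.955) = 0.22.

0.22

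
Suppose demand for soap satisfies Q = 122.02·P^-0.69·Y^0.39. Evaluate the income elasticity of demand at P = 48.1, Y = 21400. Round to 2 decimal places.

For a multiplicative demand Q = A·P^α·Y^β, the income elasticity is β everywhere.
Here β = 0.39, so η = 0.39.

0.39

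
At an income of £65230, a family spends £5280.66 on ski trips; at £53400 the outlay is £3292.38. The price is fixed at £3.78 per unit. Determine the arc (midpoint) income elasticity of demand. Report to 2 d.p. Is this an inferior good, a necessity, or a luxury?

With a constant price, Q₁ = 5280.66/3.78 = 1397.000 and Q₂ = 3292.38/3.78 = 871.000 (equivalently, work directly with expenditure since P cancels).
Midpoint %ΔQ = (3292.38 − 5280.66)/4286.52 = -0.46384; midpoint %ΔI = (53400 − 65230)/59315 = -0.19944.
η = -0.46384 / -0.19944 = 2.33.
η > 1 ⇒ luxury.

2.33 (luxury)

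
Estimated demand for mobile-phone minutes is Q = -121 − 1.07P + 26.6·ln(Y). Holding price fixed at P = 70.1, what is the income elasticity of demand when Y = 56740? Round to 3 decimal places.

At P = 70.1, Y = 56740: Q = 95.163.
Holding P constant, ∂Q/∂Y = 26.6/Y = 0.000468805.
η_Y = (∂Q/∂Y)·(Y/Q) = 0.000468805 × (56740/95.163) = 0.280.

0.280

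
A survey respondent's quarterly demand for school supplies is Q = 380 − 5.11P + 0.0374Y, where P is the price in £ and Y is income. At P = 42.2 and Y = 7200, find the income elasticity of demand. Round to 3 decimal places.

0.621

At P = 42.2, Y = 7200: Q = 433.638.
Holding P constant, ∂Q/∂Y = 0.0374.
η_Y = (∂Q/∂Y)·(Y/Q) = 0.0374 × (7200/433.638) = 0.621.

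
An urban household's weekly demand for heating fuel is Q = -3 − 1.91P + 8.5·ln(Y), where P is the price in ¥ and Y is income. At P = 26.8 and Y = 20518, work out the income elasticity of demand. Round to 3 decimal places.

0.281

At P = 26.8, Y = 20518: Q = 30.209.
Holding P constant, ∂Q/∂Y = 8.5/Y = 0.00041427.
η_Y = (∂Q/∂Y)·(Y/Q) = 0.00041427 × (20518/30.209) = 0.281.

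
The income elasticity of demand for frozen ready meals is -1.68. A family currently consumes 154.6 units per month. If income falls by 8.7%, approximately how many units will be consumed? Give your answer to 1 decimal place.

177.2

%ΔQ ≈ η × %ΔI = -1.68 × (-8.7%) = 14.616%.
New Q ≈ 154.6 × (1 + 0.14616) = 177.2.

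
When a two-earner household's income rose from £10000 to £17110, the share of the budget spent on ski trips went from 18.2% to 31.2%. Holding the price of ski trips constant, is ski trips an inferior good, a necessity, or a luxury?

The budget share rises as income rises, so η > 1.

luxury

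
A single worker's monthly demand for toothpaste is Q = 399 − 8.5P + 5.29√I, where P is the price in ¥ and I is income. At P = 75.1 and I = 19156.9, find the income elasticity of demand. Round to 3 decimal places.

At P = 75.1, I = 19156.9: Q = 492.831.
Holding P constant, ∂Q/∂I = 5.29/(2√I) = 0.0191101.
η_I = (∂Q/∂I)·(I/Q) = 0.0191101 × (19156.9/492.831) = 0.743.

0.743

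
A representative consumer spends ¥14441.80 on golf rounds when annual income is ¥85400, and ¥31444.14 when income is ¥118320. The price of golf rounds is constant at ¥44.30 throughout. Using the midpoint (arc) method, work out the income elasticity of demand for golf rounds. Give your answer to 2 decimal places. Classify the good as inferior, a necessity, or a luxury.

2.29 (luxury)

With a constant price, Q₁ = 14441.80/44.30 = 326.000 and Q₂ = 31444.14/44.30 = 709.800 (equivalently, work directly with expenditure since P cancels).
Midpoint %ΔQ = (31444.14 − 14441.80)/22942.97 = 0.74107; midpoint %ΔI = (118320 − 85400)/101860 = 0.32319.
η = 0.74107 / 0.32319 = 2.29.
η > 1 ⇒ luxury.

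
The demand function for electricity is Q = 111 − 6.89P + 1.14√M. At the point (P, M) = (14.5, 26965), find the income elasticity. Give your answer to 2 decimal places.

At P = 14.5, M = 26965: Q = 198.295.
Holding P constant, ∂Q/∂M = 1.14/(2√M) = 0.00347116.
η_M = (∂Q/∂M)·(M/Q) = 0.00347116 × (26965/198.295) = 0.47.

0.47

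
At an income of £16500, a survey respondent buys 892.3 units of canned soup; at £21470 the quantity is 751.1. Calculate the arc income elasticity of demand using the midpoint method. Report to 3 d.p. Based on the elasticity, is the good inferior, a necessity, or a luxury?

ΔQ = 751.1 − 892.3 = -141.2; midpoint Q̄ = (892.3 + 751.1)/2 = 821.7.
ΔI = 21470 − 16500 = 4970; midpoint Ī = (16500 + 21470)/2 = 18985.
η = (ΔQ/Q̄) ÷ (ΔI/Ī) = (-141.2/821.7) ÷ (4970/18985) = -0.656.
η < 0 ⇒ inferior good.

-0.656 (inferior good)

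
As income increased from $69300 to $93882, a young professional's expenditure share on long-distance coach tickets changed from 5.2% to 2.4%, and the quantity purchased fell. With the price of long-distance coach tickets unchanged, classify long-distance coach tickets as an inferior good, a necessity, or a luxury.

inferior good

Quantity demanded falls as income rises, so η < 0.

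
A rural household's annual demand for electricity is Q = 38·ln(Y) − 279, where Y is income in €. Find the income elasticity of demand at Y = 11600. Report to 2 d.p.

0.50

At Y = 11600: Q = 76.633.
dQ/dY = 38/Y = 0.00327586 at this income.
η = (dQ/dY)·(Y/Q) = 0.00327586 × (11600/76.633) = 0.50.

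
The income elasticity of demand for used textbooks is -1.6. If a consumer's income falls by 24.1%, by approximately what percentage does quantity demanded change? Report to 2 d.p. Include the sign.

38.56%

%ΔQ ≈ η × %ΔI = -1.6 × (-24.1%) = 38.56%.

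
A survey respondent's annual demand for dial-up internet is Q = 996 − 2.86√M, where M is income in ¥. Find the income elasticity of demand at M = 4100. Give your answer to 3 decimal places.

-0.113

At M = 4100: Q = 812.871.
dQ/dM = -2.86/(2√M) = -0.0223328 at this income.
η = (dQ/dM)·(M/Q) = -0.0223328 × (4100/812.871) = -0.113.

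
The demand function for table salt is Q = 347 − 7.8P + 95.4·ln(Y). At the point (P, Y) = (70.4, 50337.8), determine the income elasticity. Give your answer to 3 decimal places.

At P = 70.4, Y = 50337.8: Q = 830.729.
Holding P constant, ∂Q/∂Y = 95.4/Y = 0.0018952.
η_Y = (∂Q/∂Y)·(Y/Q) = 0.0018952 × (50337.8/830.729) = 0.115.

0.115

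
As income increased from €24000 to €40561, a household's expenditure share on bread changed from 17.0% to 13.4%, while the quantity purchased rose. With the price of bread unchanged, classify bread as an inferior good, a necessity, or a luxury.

necessity

Quantity rises but the budget share falls as income rises, so 0 < η < 1.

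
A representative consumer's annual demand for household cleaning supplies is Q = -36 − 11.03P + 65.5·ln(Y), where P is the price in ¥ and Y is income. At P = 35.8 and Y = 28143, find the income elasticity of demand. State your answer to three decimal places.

At P = 35.8, Y = 28143: Q = 240.177.
Holding P constant, ∂Q/∂Y = 65.5/Y = 0.0023274.
η_Y = (∂Q/∂Y)·(Y/Q) = 0.0023274 × (28143/240.177) = 0.273.

0.273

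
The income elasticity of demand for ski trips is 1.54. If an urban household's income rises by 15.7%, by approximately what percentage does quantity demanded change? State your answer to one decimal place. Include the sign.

%ΔQ ≈ η × %ΔI = 1.54 × 15.7% = 24.2%.

24.2%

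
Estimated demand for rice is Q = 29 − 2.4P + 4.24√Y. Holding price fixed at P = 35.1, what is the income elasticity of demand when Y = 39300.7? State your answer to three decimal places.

At P = 35.1, Y = 39300.7: Q = 785.315.
Holding P constant, ∂Q/∂Y = 4.24/(2√Y) = 0.0106939.
η_Y = (∂Q/∂Y)·(Y/Q) = 0.0106939 × (39300.7/785.315) = 0.535.

0.535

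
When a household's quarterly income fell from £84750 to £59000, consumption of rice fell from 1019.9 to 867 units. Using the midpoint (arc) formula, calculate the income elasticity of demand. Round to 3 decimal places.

0.452

ΔQ = 867 − 1019.9 = -152.9; midpoint Q̄ = (1019.9 + 867)/2 = 943.45.
ΔI = 59000 − 84750 = -25750; midpoint Ī = (84750 + 59000)/2 = 71875.
η = (ΔQ/Q̄) ÷ (ΔI/Ī) = (-152.9/943.45) ÷ (-25750/71875) = 0.452.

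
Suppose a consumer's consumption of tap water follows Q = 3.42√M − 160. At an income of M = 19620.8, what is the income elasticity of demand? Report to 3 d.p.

0.751

At M = 19620.8: Q = 319.054.
dQ/dM = 3.42/(2√M) = 0.0122078 at this income.
η = (dQ/dM)·(M/Q) = 0.0122078 × (19620.8/319.054) = 0.751.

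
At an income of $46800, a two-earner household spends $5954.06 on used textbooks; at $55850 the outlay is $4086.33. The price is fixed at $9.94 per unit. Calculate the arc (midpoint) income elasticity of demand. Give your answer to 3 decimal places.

-2.110

With a constant price, Q₁ = 5954.06/9.94 = 599.000 and Q₂ = 4086.33/9.94 = 411.100 (equivalently, work directly with expenditure since P cancels).
Midpoint %ΔQ = (4086.33 − 5954.06)/5020.20 = -0.37204; midpoint %ΔI = (55850 − 46800)/51325 = 0.17633.
η = -0.37204 / 0.17633 = -2.110.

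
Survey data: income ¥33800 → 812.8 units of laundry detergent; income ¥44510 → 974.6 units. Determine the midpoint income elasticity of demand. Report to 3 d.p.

ΔQ = 974.6 − 812.8 = 161.8; midpoint Q̄ = (812.8 + 974.6)/2 = 893.7.
ΔI = 44510 − 33800 = 10710; midpoint Ī = (33800 + 44510)/2 = 39155.
η = (ΔQ/Q̄) ÷ (ΔI/Ī) = (161.8/893.7) ÷ (10710/39155) = 0.662.

0.662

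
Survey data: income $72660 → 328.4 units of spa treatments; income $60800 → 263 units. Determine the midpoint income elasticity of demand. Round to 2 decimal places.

1.24

ΔQ = 263 − 328.4 = -65.4; midpoint Q̄ = (328.4 + 263)/2 = 295.7.
ΔI = 60800 − 72660 = -11860; midpoint Ī = (72660 + 60800)/2 = 66730.
η = (ΔQ/Q̄) ÷ (ΔI/Ī) = (-65.4/295.7) ÷ (-11860/66730) = 1.24.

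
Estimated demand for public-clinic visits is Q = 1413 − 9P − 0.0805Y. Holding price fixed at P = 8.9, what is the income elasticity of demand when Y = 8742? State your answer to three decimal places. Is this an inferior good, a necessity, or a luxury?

At P = 8.9, Y = 8742: Q = 629.169.
Holding P constant, ∂Q/∂Y = −0.0805.
η_Y = (∂Q/∂Y)·(Y/Q) = -0.0805 × (8742/629.169) = -1.119.
Since η < 0, this is an inferior good.

-1.119 (inferior good)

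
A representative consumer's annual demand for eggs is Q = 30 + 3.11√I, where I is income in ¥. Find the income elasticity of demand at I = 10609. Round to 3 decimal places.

At I = 10609: Q = 350.330.
dQ/dI = 3.11/(2√I) = 0.0150971 at this income.
η = (dQ/dI)·(I/Q) = 0.0150971 × (10609/350.330) = 0.457.

0.457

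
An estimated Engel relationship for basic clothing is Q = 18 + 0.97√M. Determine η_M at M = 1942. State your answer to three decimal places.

0.352

At M = 1942: Q = 60.746.
dQ/dM = 0.97/(2√M) = 0.0110057 at this income.
η = (dQ/dM)·(M/Q) = 0.0110057 × (1942/60.746) = 0.352.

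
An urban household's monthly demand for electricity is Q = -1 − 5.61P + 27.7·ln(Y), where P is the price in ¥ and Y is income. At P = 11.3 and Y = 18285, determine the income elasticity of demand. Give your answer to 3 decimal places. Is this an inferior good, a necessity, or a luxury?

0.134 (necessity)

At P = 11.3, Y = 18285: Q = 207.450.
Holding P constant, ∂Q/∂Y = 27.7/Y = 0.0015149.
η_Y = (∂Q/∂Y)·(Y/Q) = 0.0015149 × (18285/207.450) = 0.134.
Since 0 < η < 1, this is a necessity.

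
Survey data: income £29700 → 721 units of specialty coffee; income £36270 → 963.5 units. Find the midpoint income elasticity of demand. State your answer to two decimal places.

ΔQ = 963.5 − 721 = 242.5; midpoint Q̄ = (721 + 963.5)/2 = 842.25.
ΔI = 36270 − 29700 = 6570; midpoint Ī = (29700 + 36270)/2 = 32985.
η = (ΔQ/Q̄) ÷ (ΔI/Ī) = (242.5/842.25) ÷ (6570/32985) = 1.45.

1.45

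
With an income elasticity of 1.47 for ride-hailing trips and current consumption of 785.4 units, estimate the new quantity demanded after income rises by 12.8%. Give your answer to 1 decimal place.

933.2

%ΔQ ≈ η × %ΔI = 1.47 × 12.8% = 18.816%.
New Q ≈ 785.4 × (1 + 0.18816) = 933.2.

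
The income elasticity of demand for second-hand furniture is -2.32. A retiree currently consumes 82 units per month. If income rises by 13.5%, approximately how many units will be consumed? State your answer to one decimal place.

%ΔQ ≈ η × %ΔI = -2.32 × 13.5% = -31.32%.
New Q ≈ 82 × (1 − 0.3132) = 56.3.

56.3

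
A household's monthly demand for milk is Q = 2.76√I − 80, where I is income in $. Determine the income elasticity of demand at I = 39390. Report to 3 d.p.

0.586

At I = 39390: Q = 467.775.
dQ/dI = 2.76/(2√I) = 0.00695322 at this income.
η = (dQ/dI)·(I/Q) = 0.00695322 × (39390/467.775) = 0.586.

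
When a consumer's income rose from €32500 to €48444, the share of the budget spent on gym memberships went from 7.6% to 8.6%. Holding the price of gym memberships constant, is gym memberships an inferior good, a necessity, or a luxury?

The budget share rises as income rises, so η > 1.

luxury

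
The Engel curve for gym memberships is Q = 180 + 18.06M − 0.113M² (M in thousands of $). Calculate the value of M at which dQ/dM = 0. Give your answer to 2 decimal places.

79.91

dQ/dM = 18.06 − 0.226M.
The good is inferior where dQ/dM < 0. Setting dQ/dM = 0 gives M = 18.06 / 0.226 = 79.91.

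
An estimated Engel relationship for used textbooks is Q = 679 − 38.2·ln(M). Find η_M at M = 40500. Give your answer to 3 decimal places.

-0.140

At M = 40500: Q = 273.734.
dQ/dM = -38.2/M = -0.00094321 at this income.
η = (dQ/dM)·(M/Q) = -0.00094321 × (40500/273.734) = -0.140.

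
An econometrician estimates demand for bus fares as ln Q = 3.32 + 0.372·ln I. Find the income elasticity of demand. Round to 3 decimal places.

0.372

In a log-linear demand, the coefficient on ln I is the income elasticity.
So η = 0.372.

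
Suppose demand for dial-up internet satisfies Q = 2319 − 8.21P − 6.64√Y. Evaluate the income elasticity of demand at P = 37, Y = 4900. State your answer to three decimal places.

At P = 37, Y = 4900: Q = 1550.430.
Holding P constant, ∂Q/∂Y = -6.64/(2√Y) = -0.0474286.
η_Y = (∂Q/∂Y)·(Y/Q) = -0.0474286 × (4900/1550.430) = -0.150.

-0.150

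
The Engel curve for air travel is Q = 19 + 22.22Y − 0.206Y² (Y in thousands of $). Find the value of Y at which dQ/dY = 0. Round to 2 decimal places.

dQ/dY = 22.22 − 0.412Y.
The good is inferior where dQ/dY < 0. Setting dQ/dY = 0 gives Y = 22.22 / 0.412 = 53.93.

53.93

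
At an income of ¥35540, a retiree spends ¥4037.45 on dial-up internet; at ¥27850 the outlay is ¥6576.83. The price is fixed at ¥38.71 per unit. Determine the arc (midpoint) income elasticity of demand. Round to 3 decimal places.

With a constant price, Q₁ = 4037.45/38.71 = 104.300 and Q₂ = 6576.83/38.71 = 169.900 (equivalently, work directly with expenditure since P cancels).
Midpoint %ΔQ = (6576.83 − 4037.45)/5307.14 = 0.47848; midpoint %ΔI = (27850 − 35540)/31695 = -0.24263.
η = 0.47848 / -0.24263 = -1.972.

-1.972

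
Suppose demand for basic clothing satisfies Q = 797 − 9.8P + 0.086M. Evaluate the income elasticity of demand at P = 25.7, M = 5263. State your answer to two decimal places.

0.45

At P = 25.7, M = 5263: Q = 997.758.
Holding P constant, ∂Q/∂M = 0.086.
η_M = (∂Q/∂M)·(M/Q) = 0.086 × (5263/997.758) = 0.45.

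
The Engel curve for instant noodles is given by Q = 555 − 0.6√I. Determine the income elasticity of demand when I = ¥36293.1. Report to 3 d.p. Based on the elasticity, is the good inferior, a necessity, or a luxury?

-0.130 (inferior good)

At I = 36293.1: Q = 440.696.
dQ/dI = -0.6/(2√I) = -0.00157474 at this income.
η = (dQ/dI)·(I/Q) = -0.00157474 × (36293.1/440.696) = -0.130.
Since η < 0, the good is an inferior good.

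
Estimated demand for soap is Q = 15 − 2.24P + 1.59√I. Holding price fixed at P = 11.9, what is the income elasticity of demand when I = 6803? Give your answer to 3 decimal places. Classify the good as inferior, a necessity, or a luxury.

0.549 (necessity)

At P = 11.9, I = 6803: Q = 119.488.
Holding P constant, ∂Q/∂I = 1.59/(2√I) = 0.00963867.
η_I = (∂Q/∂I)·(I/Q) = 0.00963867 × (6803/119.488) = 0.549.
Since 0 < η < 1, this is a necessity.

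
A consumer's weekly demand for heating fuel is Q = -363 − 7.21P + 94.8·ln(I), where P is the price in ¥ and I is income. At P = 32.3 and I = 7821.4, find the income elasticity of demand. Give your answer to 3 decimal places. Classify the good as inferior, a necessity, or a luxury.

At P = 32.3, I = 7821.4: Q = 253.963.
Holding P constant, ∂Q/∂I = 94.8/I = 0.0121206.
η_I = (∂Q/∂I)·(I/Q) = 0.0121206 × (7821.4/253.963) = 0.373.
Since 0 < η < 1, this is a necessity.

0.373 (necessity)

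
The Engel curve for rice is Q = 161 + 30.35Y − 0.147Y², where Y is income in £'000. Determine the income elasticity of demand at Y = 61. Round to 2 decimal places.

At Y = 61: Q = 1465.3630.
dQ/dY = 30.35 − 0.294Y = 12.41600.
η = (dQ/dY)·(Y/Q) = 12.41600 × (61/1465.3630) = 0.52.

0.52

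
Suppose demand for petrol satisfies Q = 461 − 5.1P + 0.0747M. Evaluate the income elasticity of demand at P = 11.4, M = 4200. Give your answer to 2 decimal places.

0.44

At P = 11.4, M = 4200: Q = 716.600.
Holding P constant, ∂Q/∂M = 0.0747.
η_M = (∂Q/∂M)·(M/Q) = 0.0747 × (4200/716.600) = 0.44.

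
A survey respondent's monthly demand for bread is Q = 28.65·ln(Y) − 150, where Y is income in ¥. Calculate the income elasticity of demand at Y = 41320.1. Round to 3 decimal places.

0.185

At Y = 41320.1: Q = 154.524.
dQ/dY = 28.65/Y = 0.000693367 at this income.
η = (dQ/dY)·(Y/Q) = 0.000693367 × (41320.1/154.524) = 0.185.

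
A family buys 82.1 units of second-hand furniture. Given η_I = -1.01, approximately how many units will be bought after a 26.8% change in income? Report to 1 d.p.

59.9

%ΔQ ≈ η × %ΔI = -1.01 × 26.8% = -27.068%.
New Q ≈ 82.1 × (1 − 0.27068) = 59.9.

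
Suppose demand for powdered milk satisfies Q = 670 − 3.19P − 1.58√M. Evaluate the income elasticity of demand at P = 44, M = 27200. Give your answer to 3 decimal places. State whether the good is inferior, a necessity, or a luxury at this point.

At P = 44, M = 27200: Q = 269.060.
Holding P constant, ∂Q/∂M = -1.58/(2√M) = -0.00479008.
η_M = (∂Q/∂M)·(M/Q) = -0.00479008 × (27200/269.060) = -0.484.
Since η < 0, this is an inferior good.

-0.484 (inferior good)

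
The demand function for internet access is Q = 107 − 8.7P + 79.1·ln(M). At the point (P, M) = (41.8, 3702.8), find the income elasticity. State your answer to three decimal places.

0.201

At P = 41.8, M = 3702.8: Q = 393.292.
Holding P constant, ∂Q/∂M = 79.1/M = 0.0213622.
η_M = (∂Q/∂M)·(M/Q) = 0.0213622 × (3702.8/393.292) = 0.201.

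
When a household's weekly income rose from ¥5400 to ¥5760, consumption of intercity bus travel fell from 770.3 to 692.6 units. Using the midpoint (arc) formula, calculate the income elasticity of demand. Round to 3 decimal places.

ΔQ = 692.6 − 770.3 = -77.7; midpoint Q̄ = (770.3 + 692.6)/2 = 731.45.
ΔI = 5760 − 5400 = 360; midpoint Ī = (5400 + 5760)/2 = 5580.
η = (ΔQ/Q̄) ÷ (ΔI/Ī) = (-77.7/731.45) ÷ (360/5580) = -1.647.

-1.647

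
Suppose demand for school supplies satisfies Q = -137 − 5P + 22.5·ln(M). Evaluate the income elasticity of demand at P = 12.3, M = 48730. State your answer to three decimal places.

At P = 12.3, M = 48730: Q = 44.366.
Holding P constant, ∂Q/∂M = 22.5/M = 0.000461728.
η_M = (∂Q/∂M)·(M/Q) = 0.000461728 × (48730/44.366) = 0.507.

0.507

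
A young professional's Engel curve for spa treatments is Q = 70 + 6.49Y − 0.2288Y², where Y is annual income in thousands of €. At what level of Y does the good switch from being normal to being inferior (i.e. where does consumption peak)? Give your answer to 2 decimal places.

14.18

dQ/dY = 6.49 − 0.4576Y.
The good is inferior where dQ/dY < 0. Setting dQ/dY = 0 gives Y = 6.49 / 0.4576 = 14.18.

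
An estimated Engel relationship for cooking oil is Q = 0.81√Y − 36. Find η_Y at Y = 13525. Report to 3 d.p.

0.809

At Y = 13525: Q = 58.201.
dQ/dY = 0.81/(2√Y) = 0.00348246 at this income.
η = (dQ/dY)·(Y/Q) = 0.00348246 × (13525/58.201) = 0.809.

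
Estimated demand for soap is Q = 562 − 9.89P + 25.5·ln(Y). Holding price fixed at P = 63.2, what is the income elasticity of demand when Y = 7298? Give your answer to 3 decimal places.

At P = 63.2, Y = 7298: Q = 163.784.
Holding P constant, ∂Q/∂Y = 25.5/Y = 0.00349411.
η_Y = (∂Q/∂Y)·(Y/Q) = 0.00349411 × (7298/163.784) = 0.156.

0.156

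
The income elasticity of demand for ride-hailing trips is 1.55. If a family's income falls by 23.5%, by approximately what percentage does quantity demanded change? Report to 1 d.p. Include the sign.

%ΔQ ≈ η × %ΔI = 1.55 × (-23.5%) = -36.4%.

-36.4%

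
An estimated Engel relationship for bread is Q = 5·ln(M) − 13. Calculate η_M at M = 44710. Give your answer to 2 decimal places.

At M = 44710: Q = 40.540.
dQ/dM = 5/M = 0.000111832 at this income.
η = (dQ/dM)·(M/Q) = 0.000111832 × (44710/40.540) = 0.12.

0.12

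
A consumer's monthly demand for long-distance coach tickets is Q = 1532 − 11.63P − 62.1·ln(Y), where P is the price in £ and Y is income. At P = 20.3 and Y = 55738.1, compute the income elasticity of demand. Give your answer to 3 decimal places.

At P = 20.3, Y = 55738.1: Q = 617.256.
Holding P constant, ∂Q/∂Y = -62.1/Y = -0.00111414.
η_Y = (∂Q/∂Y)·(Y/Q) = -0.00111414 × (55738.1/617.256) = -0.101.

-0.101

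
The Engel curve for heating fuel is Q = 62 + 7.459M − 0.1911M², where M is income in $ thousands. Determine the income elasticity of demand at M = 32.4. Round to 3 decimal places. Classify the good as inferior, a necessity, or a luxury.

-1.548 (inferior good)

At M = 32.4: Q = 103.0625.
dQ/dM = 7.459 − 0.3822M = -4.92428.
η = (dQ/dM)·(M/Q) = -4.92428 × (32.4/103.0625) = -1.548.
η < 0 ⇒ inferior good.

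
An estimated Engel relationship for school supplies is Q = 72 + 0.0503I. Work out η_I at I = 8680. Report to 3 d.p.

At I = 8680: Q = 508.604.
dQ/dI = 0.0503.
η = (dQ/dI)·(I/Q) = 0.0503 × (8680/508.604) = 0.858.

0.858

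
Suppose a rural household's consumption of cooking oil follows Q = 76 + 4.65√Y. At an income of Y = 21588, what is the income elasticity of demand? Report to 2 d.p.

0.45

At Y = 21588: Q = 759.218.
dQ/dY = 4.65/(2√Y) = 0.015824 at this income.
η = (dQ/dY)·(Y/Q) = 0.015824 × (21588/759.218) = 0.45.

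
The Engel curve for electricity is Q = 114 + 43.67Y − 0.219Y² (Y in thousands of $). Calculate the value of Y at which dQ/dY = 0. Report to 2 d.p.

99.70

dQ/dY = 43.67 − 0.438Y.
The good is inferior where dQ/dY < 0. Setting dQ/dY = 0 gives Y = 43.67 / 0.438 = 99.70.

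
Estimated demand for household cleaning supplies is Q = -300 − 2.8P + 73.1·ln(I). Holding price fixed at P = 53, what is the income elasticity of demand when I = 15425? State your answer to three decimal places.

0.285

At P = 53, I = 15425: Q = 256.558.
Holding P constant, ∂Q/∂I = 73.1/I = 0.00473906.
η_I = (∂Q/∂I)·(I/Q) = 0.00473906 × (15425/256.558) = 0.285.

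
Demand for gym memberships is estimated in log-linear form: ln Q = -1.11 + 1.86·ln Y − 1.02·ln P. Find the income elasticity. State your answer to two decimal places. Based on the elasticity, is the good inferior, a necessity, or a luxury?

In a log-linear demand, the coefficient on ln Y is the income elasticity.
So η = 1.86.
η > 1 ⇒ luxury.

1.86 (luxury)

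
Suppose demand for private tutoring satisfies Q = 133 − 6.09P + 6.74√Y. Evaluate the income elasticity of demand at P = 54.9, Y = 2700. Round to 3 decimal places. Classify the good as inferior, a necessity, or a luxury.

At P = 54.9, Y = 2700: Q = 148.880.
Holding P constant, ∂Q/∂Y = 6.74/(2√Y) = 0.0648557.
η_Y = (∂Q/∂Y)·(Y/Q) = 0.0648557 × (2700/148.880) = 1.176.
Since η > 1, this is a luxury.

1.176 (luxury)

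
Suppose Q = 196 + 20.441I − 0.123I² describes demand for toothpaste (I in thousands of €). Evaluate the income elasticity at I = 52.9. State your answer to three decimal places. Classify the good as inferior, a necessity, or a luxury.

0.421 (necessity)

At I = 52.9: Q = 933.1245.
dQ/dI = 20.441 − 0.246I = 7.42760.
η = (dQ/dI)·(I/Q) = 7.42760 × (52.9/933.1245) = 0.421.
0 < η < 1 ⇒ necessity.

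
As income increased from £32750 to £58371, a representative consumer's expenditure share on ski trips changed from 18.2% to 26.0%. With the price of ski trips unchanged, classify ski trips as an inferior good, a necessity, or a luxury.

The budget share rises as income rises, so η > 1.

luxury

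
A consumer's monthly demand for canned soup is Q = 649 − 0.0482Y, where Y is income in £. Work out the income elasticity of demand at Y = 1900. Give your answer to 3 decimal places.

-0.164

At Y = 1900: Q = 557.420.
dQ/dY = −0.0482.
η = (dQ/dY)·(Y/Q) = -0.0482 × (1900/557.420) = -0.164.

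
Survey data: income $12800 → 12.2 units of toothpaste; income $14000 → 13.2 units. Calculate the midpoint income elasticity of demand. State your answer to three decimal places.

0.879

ΔQ = 13.2 − 12.2 = 1; midpoint Q̄ = (12.2 + 13.2)/2 = 12.7.
ΔI = 14000 − 12800 = 1200; midpoint Ī = (12800 + 14000)/2 = 13400.
η = (ΔQ/Q̄) ÷ (ΔI/Ī) = (1/12.7) ÷ (1200/13400) = 0.879.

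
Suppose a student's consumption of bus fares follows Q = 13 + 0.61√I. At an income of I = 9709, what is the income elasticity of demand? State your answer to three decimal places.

0.411

At I = 9709: Q = 73.106.
dQ/dI = 0.61/(2√I) = 0.00309537 at this income.
η = (dQ/dI)·(I/Q) = 0.00309537 × (9709/73.106) = 0.411.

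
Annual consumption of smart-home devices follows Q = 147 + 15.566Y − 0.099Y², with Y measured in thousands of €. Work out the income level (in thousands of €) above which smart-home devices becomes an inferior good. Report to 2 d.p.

dQ/dY = 15.566 − 0.198Y.
The good is inferior where dQ/dY < 0. Setting dQ/dY = 0 gives Y = 15.566 / 0.198 = 78.62.

78.62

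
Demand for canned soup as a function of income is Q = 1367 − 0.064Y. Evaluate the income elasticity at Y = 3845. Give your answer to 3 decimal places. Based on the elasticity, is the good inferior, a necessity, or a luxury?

-0.220 (inferior good)

At Y = 3845: Q = 1120.920.
dQ/dY = −0.064.
η = (dQ/dY)·(Y/Q) = -0.064 × (3845/1120.920) = -0.220.
Since η < 0, the good is an inferior good.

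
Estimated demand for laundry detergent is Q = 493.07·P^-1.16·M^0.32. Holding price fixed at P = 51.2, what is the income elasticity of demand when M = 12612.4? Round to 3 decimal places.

For a multiplicative demand Q = A·P^α·M^β, the income elasticity is β everywhere.
Here β = 0.32, so η = 0.320.

0.320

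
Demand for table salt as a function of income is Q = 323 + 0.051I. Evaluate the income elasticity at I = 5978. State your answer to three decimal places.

At I = 5978: Q = 627.878.
dQ/dI = 0.051.
η = (dQ/dI)·(I/Q) = 0.051 × (5978/627.878) = 0.486.

0.486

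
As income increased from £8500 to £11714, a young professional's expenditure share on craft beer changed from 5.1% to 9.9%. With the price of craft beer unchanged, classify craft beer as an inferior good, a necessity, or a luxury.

The budget share rises as income rises, so η > 1.

luxury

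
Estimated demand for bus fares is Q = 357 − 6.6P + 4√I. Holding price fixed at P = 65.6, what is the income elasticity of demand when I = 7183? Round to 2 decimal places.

0.64

At P = 65.6, I = 7183: Q = 263.050.
Holding P constant, ∂Q/∂I = 4/(2√I) = 0.0235981.
η_I = (∂Q/∂I)·(I/Q) = 0.0235981 × (7183/263.050) = 0.64.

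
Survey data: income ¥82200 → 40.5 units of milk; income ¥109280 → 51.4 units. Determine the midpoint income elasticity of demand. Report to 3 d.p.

0.839

ΔQ = 51.4 − 40.5 = 10.9; midpoint Q̄ = (40.5 + 51.4)/2 = 45.95.
ΔI = 109280 − 82200 = 27080; midpoint Ī = (82200 + 109280)/2 = 95740.
η = (ΔQ/Q̄) ÷ (ΔI/Ī) = (10.9/45.95) ÷ (27080/95740) = 0.839.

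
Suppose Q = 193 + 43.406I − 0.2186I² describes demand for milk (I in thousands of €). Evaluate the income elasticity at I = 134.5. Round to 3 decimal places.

-0.997

At I = 134.5: Q = 2076.5784.
dQ/dI = 43.406 − 0.4372I = -15.39740.
η = (dQ/dI)·(I/Q) = -15.39740 × (134.5/2076.5784) = -0.997.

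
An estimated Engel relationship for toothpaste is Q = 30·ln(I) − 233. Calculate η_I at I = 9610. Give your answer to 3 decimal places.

At I = 9610: Q = 42.117.
dQ/dI = 30/I = 0.00312175 at this income.
η = (dQ/dI)·(I/Q) = 0.00312175 × (9610/42.117) = 0.712.

0.712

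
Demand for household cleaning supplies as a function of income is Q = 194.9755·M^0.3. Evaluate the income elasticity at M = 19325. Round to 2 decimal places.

0.30

For Q = A·M^β the income elasticity is constant and equal to β.
Here β = 0.3, so η = 0.30.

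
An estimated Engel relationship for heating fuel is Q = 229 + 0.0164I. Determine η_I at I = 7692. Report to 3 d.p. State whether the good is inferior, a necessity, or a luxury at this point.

At I = 7692: Q = 355.149.
dQ/dI = 0.0164.
η = (dQ/dI)·(I/Q) = 0.0164 × (7692/355.149) = 0.355.
Since 0 < η < 1, the good is a necessity.

0.355 (necessity)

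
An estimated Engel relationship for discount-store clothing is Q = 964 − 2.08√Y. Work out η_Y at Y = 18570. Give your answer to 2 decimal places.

-0.21

At Y = 18570: Q = 680.555.
dQ/dY = -2.08/(2√Y) = -0.00763181 at this income.
η = (dQ/dY)·(Y/Q) = -0.00763181 × (18570/680.555) = -0.21.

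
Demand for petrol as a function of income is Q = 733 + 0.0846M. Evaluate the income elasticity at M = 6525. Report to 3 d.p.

At M = 6525: Q = 1285.015.
dQ/dM = 0.0846.
η = (dQ/dM)·(M/Q) = 0.0846 × (6525/1285.015) = 0.430.

0.430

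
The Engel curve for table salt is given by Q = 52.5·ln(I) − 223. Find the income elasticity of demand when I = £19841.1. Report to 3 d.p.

0.177

At I = 19841.1: Q = 296.514.
dQ/dI = 52.5/I = 0.00264602 at this income.
η = (dQ/dI)·(I/Q) = 0.00264602 × (19841.1/296.514) = 0.177.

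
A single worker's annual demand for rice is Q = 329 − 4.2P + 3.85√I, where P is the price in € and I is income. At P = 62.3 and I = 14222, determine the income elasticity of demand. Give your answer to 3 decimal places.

0.436

At P = 62.3, I = 14222: Q = 526.476.
Holding P constant, ∂Q/∂I = 3.85/(2√I) = 0.0161417.
η_I = (∂Q/∂I)·(I/Q) = 0.0161417 × (14222/526.476) = 0.436.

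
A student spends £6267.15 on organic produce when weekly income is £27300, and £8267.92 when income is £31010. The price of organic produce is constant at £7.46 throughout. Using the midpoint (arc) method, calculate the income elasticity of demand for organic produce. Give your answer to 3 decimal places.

With a constant price, Q₁ = 6267.15/7.46 = 840.101 and Q₂ = 8267.92/7.46 = 1108.300 (equivalently, work directly with expenditure since P cancels).
Midpoint %ΔQ = (8267.92 − 6267.15)/7267.54 = 0.27530; midpoint %ΔI = (31010 − 27300)/29155 = 0.12725.
η = 0.27530 / 0.12725 = 2.163.

2.163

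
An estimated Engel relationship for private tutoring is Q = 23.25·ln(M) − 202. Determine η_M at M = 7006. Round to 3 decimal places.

At M = 7006: Q = 3.868.
dQ/dM = 23.25/M = 0.00331858 at this income.
η = (dQ/dM)·(M/Q) = 0.00331858 × (7006/3.868) = 6.011.

6.011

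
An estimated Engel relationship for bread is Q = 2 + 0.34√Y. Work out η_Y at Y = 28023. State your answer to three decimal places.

At Y = 28023: Q = 58.916.
dQ/dY = 0.34/(2√Y) = 0.00101553 at this income.
η = (dQ/dY)·(Y/Q) = 0.00101553 × (28023/58.916) = 0.483.

0.483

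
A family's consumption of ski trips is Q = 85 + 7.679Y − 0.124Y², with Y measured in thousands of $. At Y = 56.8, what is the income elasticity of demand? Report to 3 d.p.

-3.005

At Y = 56.8: Q = 121.1134.
dQ/dY = 7.679 − 0.248Y = -6.40740.
η = (dQ/dY)·(Y/Q) = -6.40740 × (56.8/121.1134) = -3.005.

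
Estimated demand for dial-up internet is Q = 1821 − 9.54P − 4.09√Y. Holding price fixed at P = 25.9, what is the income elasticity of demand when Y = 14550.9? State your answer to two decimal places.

At P = 25.9, Y = 14550.9: Q = 1080.549.
Holding P constant, ∂Q/∂Y = -4.09/(2√Y) = -0.0169531.
η_Y = (∂Q/∂Y)·(Y/Q) = -0.0169531 × (14550.9/1080.549) = -0.23.

-0.23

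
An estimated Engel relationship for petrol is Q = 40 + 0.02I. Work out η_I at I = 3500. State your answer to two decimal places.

At I = 3500: Q = 110.000.
dQ/dI = 0.02.
η = (dQ/dI)·(I/Q) = 0.02 × (3500/110.000) = 0.64.

0.64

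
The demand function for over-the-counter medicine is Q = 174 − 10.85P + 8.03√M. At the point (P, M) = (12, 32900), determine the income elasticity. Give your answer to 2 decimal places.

At P = 12, M = 32900: Q = 1500.310.
Holding P constant, ∂Q/∂M = 8.03/(2√M) = 0.0221354.
η_M = (∂Q/∂M)·(M/Q) = 0.0221354 × (32900/1500.310) = 0.49.

0.49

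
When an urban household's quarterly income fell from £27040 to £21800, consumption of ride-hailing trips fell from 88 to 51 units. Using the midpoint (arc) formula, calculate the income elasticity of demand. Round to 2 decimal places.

2.48

ΔQ = 51 − 88 = -37; midpoint Q̄ = (88 + 51)/2 = 69.5.
ΔI = 21800 − 27040 = -5240; midpoint Ī = (27040 + 21800)/2 = 24420.
η = (ΔQ/Q̄) ÷ (ΔI/Ī) = (-37/69.5) ÷ (-5240/24420) = 2.48.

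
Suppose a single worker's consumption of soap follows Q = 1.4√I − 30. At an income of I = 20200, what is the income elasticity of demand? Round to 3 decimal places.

At I = 20200: Q = 168.977.
dQ/dI = 1.4/(2√I) = 0.00492518 at this income.
η = (dQ/dI)·(I/Q) = 0.00492518 × (20200/168.977) = 0.589.

0.589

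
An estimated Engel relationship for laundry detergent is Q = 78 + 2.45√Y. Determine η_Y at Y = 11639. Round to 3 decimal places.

0.386

At Y = 11639: Q = 342.316.
dQ/dY = 2.45/(2√Y) = 0.0113548 at this income.
η = (dQ/dY)·(Y/Q) = 0.0113548 × (11639/342.316) = 0.386.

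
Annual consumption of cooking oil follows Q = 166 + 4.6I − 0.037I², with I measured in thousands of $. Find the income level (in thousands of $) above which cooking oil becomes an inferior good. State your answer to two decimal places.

62.16

dQ/dI = 4.6 − 0.074I.
The good is inferior where dQ/dI < 0. Setting dQ/dI = 0 gives I = 4.6 / 0.074 = 62.16.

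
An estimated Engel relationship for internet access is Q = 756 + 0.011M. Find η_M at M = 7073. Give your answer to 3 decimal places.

At M = 7073: Q = 833.803.
dQ/dM = 0.011.
η = (dQ/dM)·(M/Q) = 0.011 × (7073/833.803) = 0.093.

0.093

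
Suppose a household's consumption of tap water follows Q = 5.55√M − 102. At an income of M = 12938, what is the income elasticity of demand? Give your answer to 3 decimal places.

0.596

At M = 12938: Q = 529.287.
dQ/dM = 5.55/(2√M) = 0.0243966 at this income.
η = (dQ/dM)·(M/Q) = 0.0243966 × (12938/529.287) = 0.596.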